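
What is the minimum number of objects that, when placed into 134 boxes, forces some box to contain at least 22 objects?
n = (22 − 1)·134 + 1 = 2815

By the generalised pigeonhole principle, to guarantee some box contains ≥ r objects we need more than (r − 1) · k objects total. Threshold: n = (r − 1) · k + 1. With r = 22 and k = 134: n = 21 · 134 + 1 = 2814 + 1 = 2815. For n = 2814 = 21 · 134, we can put exactly 21 objects in every box, avoiding 22 in any single one — so 2815 is tight.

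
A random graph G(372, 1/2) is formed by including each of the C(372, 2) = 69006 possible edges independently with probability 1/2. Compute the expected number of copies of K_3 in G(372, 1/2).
E[# K_3] = C(372, 3) · (1/2)^C(3, 2) = 8510740 / 2^3 = 2127685/2 = 1063842.5

For each 3-subset S of vertices (there are C(372, 3) = 8510740 such S), let X_S = 1 if S induces a K_3 (all C(3, 2) = 3 edges present). Then P(X_S = 1) = (1/2)^3 = 1/8. By linearity of expectation, E[# K_3] = C(372, 3) · (1/2)^3 = 8510740 / 8 = 2127685/2 = 1063842.5.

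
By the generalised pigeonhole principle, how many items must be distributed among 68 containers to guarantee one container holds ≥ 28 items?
n = (28 − 1)·68 + 1 = 1837

By the generalised pigeonhole principle, to guarantee some box contains ≥ r objects we need more than (r − 1) · k objects total. Threshold: n = (r − 1) · k + 1. With r = 28 and k = 68: n = 27 · 68 + 1 = 1836 + 1 = 1837. For n = 1836 = 27 · 68, we can put exactly 27 objects in every box, avoiding 28 in any single one — so 1837 is tight.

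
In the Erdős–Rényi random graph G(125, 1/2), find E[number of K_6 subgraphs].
E[# K_6] = C(125, 6) · (1/2)^C(6, 2) = 4690625500 / 2^15 = 1172656375/8192 ≈ 143146.530151

For each 6-subset S of vertices (there are C(125, 6) = 4690625500 such S), let X_S = 1 if S induces a K_6 (all C(6, 2) = 15 edges present). Then P(X_S = 1) = (1/2)^15 = 1/32768. By linearity of expectation, E[# K_6] = C(125, 6) · (1/2)^15 = 4690625500 / 32768 = 1172656375/8192 ≈ 143146.530151.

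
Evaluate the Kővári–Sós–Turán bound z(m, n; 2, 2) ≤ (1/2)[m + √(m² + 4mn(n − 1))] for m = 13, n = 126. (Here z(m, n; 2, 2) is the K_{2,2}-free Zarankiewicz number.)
z(13, 126; 2, 2) ≤ (1/2)[13 + √(13² + 4·13·126·125)] = (1/2)[13 + √819169] = 459.0398

Kővári–Sós–Turán: let r_1, ..., r_13 be the row sums and z = Σ r_i the total number of 1s. Each pair of columns can share at most one row with both entries 1 (else a 2×2 all-ones block appears), so Σ_i C(r_i, 2) ≤ C(126, 2) = 7875. By convexity Σ_i C(r_i, 2) ≥ 13·C(z/13, 2) = z(z − 13)/(2·13), giving z² − 13z − 13·126·125 ≤ 0 and hence z ≤ (1/2)[13 + √(169 + 4·204750)] = (1/2)[13 + √819169] ≈ (1/2)(13 + 905.0796) = 459.0398.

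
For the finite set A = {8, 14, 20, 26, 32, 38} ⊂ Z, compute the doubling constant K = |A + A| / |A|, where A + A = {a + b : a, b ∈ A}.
K = |A + A| / |A| = 11/6

Enumerate A + A = {a + b : a, b ∈ A}. With |A| = 6, there are |A|^2 = 36 ordered sum pairs; collecting distinct values, A + A = {16, 22, 28, 34, 40, 46, 52, 58, 64, 70, 76}, so |A + A| = 11. Thus K = 11/6. Here |A + A| = 2|A| − 1 = 11, the minimum possible — so K = 11/6 is minimal, which holds iff A is an arithmetic progression.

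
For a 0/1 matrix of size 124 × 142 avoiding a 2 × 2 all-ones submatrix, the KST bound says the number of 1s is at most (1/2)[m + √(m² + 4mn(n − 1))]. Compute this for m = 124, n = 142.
z(124, 142; 2, 2) ≤ (1/2)[124 + √(124² + 4·124·142·141)] = (1/2)[124 + √9946288] = 1638.8868

Kővári–Sós–Turán: let r_1, ..., r_124 be the row sums and z = Σ r_i the total number of 1s. Each pair of columns can share at most one row with both entries 1 (else a 2×2 all-ones block appears), so Σ_i C(r_i, 2) ≤ C(142, 2) = 10011. By convexity Σ_i C(r_i, 2) ≥ 124·C(z/124, 2) = z(z − 124)/(2·124), giving z² − 124z − 124·142·141 ≤ 0 and hence z ≤ (1/2)[124 + √(15376 + 4·2482728)] = (1/2)[124 + √9946288] ≈ (1/2)(124 + 3153.7736) = 1638.8868.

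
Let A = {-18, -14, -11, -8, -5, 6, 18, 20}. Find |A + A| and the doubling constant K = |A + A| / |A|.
K = |A + A| / |A| = 32/8 = 4

Enumerate A + A = {a + b : a, b ∈ A}. With |A| = 8, there are |A|^2 = 64 ordered sum pairs; collecting distinct values, A + A = {-36, -32, -29, -28, -26, -25, -23, -22, -19, -16, -13, -12, -10, -8, -5, -2, 0, 1, 2, 4, 6, 7, 9, 10, 12, 13, 15, 24, 26, 36, 38, 40}, so |A + A| = 32. Thus K = 32/8 = 4. For comparison, the minimum possible |A + A| over all 8-element sets is 2·8 − 1 = 15 (so min K = 15/8), attained only by arithmetic progressions.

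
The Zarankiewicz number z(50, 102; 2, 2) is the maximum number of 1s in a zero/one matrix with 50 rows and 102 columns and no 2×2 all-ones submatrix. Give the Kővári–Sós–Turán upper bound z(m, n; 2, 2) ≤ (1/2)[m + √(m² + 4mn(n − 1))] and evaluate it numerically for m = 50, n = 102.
z(50, 102; 2, 2) ≤ (1/2)[50 + √(50² + 4·50·102·101)] = (1/2)[50 + √2062900] = 743.14

Kővári–Sós–Turán: let r_1, ..., r_50 be the row sums and z = Σ r_i the total number of 1s. Each pair of columns can share at most one row with both entries 1 (else a 2×2 all-ones block appears), so Σ_i C(r_i, 2) ≤ C(102, 2) = 5151. By convexity Σ_i C(r_i, 2) ≥ 50·C(z/50, 2) = z(z − 50)/(2·50), giving z² − 50z − 50·102·101 ≤ 0 and hence z ≤ (1/2)[50 + √(2500 + 4·515100)] = (1/2)[50 + √2062900] ≈ (1/2)(50 + 1436.2799) = 743.14.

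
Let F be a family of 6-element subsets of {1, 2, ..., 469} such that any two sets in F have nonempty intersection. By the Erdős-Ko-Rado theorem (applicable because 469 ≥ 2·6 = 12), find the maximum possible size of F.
max |F| = C(468, 5) = 183121078608

The Erdős-Ko-Rado theorem states: for n ≥ 2k, an intersecting family of k-subsets of an n-element set has size at most C(n − 1, k − 1), with equality for 'star' families {A ⊆ [n] : |A| = k, i ∈ A} (fix an element i). For n = 469, k = 6: C(468, 5) = 183121078608.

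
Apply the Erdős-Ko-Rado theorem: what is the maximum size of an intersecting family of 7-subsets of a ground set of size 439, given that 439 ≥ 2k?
max |F| = C(438, 6) = 9474939010621

Erdős-Ko-Rado (1961): when n ≥ 2k, max |F| = C(n−1, k−1). The bound is attained by the star {A : i ∈ A} for any fixed i ∈ [n]. Here C(439−1, 7−1) = C(438, 6) = 9474939010621.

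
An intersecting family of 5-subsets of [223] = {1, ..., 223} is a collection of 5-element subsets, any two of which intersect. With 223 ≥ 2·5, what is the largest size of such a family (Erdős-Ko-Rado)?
max |F| = C(222, 4) = 98491965

Erdős-Ko-Rado (1961): when n ≥ 2k, max |F| = C(n−1, k−1). The bound is attained by the star {A : i ∈ A} for any fixed i ∈ [n]. Here C(223−1, 5−1) = C(222, 4) = 98491965.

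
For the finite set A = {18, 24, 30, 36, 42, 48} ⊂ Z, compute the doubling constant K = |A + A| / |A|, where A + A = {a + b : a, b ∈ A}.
K = |A + A| / |A| = 11/6

Enumerate A + A = {a + b : a, b ∈ A}. With |A| = 6, there are |A|^2 = 36 ordered sum pairs; collecting distinct values, A + A = {36, 42, 48, 54, 60, 66, 72, 78, 84, 90, 96}, so |A + A| = 11. Thus K = 11/6. Here |A + A| = 2|A| − 1 = 11, the minimum possible — so K = 11/6 is minimal, which holds iff A is an arithmetic progression.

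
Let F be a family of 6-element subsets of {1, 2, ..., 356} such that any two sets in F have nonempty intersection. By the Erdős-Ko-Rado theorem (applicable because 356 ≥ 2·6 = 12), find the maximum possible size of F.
max |F| = C(355, 5) = 45674610696

Erdős-Ko-Rado (1961): when n ≥ 2k, max |F| = C(n−1, k−1). The bound is attained by the star {A : i ∈ A} for any fixed i ∈ [n]. Here C(356−1, 6−1) = C(355, 5) = 45674610696.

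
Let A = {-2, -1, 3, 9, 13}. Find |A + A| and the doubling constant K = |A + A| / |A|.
K = |A + A| / |A| = 14/5

Enumerate A + A = {a + b : a, b ∈ A}. With |A| = 5, there are |A|^2 = 25 ordered sum pairs; collecting distinct values, A + A = {-4, -3, -2, 1, 2, 6, 7, 8, 11, 12, 16, 18, 22, 26}, so |A + A| = 14. Thus K = 14/5. For comparison, the minimum possible |A + A| over all 5-element sets is 2·5 − 1 = 9 (so min K = 9/5), attained only by arithmetic progressions.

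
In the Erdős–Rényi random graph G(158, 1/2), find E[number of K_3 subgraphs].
E[# K_3] = C(158, 3) · (1/2)^C(3, 2) = 644956 / 2^3 = 161239/2 = 80619.5

For each 3-subset S of vertices (there are C(158, 3) = 644956 such S), let X_S = 1 if S induces a K_3 (all C(3, 2) = 3 edges present). Then P(X_S = 1) = (1/2)^3 = 1/8. By linearity of expectation, E[# K_3] = C(158, 3) · (1/2)^3 = 644956 / 8 = 161239/2 = 80619.5.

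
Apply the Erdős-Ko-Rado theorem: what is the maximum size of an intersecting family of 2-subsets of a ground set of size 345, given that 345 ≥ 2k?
max |F| = C(344, 1) = 344

The Erdős-Ko-Rado theorem states: for n ≥ 2k, an intersecting family of k-subsets of an n-element set has size at most C(n − 1, k − 1), with equality for 'star' families {A ⊆ [n] : |A| = k, i ∈ A} (fix an element i). For n = 345, k = 2: C(344, 1) = 344.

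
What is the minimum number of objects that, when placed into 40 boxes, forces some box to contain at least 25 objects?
n = (25 − 1)·40 + 1 = 961

By the generalised pigeonhole principle, to guarantee some box contains ≥ r objects we need more than (r − 1) · k objects total. Threshold: n = (r − 1) · k + 1. With r = 25 and k = 40: n = 24 · 40 + 1 = 960 + 1 = 961. For n = 960 = 24 · 40, we can put exactly 24 objects in every box, avoiding 25 in any single one — so 961 is tight.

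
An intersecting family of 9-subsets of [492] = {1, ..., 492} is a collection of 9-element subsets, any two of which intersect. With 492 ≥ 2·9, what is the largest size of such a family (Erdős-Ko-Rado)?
max |F| = C(491, 8) = 79111216102124745

Erdős-Ko-Rado (1961): when n ≥ 2k, max |F| = C(n−1, k−1). The bound is attained by the star {A : i ∈ A} for any fixed i ∈ [n]. Here C(492−1, 9−1) = C(491, 8) = 79111216102124745.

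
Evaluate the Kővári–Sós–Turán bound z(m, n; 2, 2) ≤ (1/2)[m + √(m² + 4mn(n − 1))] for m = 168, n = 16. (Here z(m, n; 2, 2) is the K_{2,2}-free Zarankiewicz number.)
z(168, 16; 2, 2) ≤ (1/2)[168 + √(168² + 4·168·16·15)] = (1/2)[168 + √189504] = 301.6603

Kővári–Sós–Turán: let r_1, ..., r_168 be the row sums and z = Σ r_i the total number of 1s. Each pair of columns can share at most one row with both entries 1 (else a 2×2 all-ones block appears), so Σ_i C(r_i, 2) ≤ C(16, 2) = 120. By convexity Σ_i C(r_i, 2) ≥ 168·C(z/168, 2) = z(z − 168)/(2·168), giving z² − 168z − 168·16·15 ≤ 0 and hence z ≤ (1/2)[168 + √(28224 + 4·40320)] = (1/2)[168 + √189504] ≈ (1/2)(168 + 435.3206) = 301.6603.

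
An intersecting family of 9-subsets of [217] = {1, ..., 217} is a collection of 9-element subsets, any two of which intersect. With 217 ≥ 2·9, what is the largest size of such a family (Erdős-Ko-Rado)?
max |F| = C(216, 8) = 103073959989495

Erdős-Ko-Rado (1961): when n ≥ 2k, max |F| = C(n−1, k−1). The bound is attained by the star {A : i ∈ A} for any fixed i ∈ [n]. Here C(217−1, 9−1) = C(216, 8) = 103073959989495.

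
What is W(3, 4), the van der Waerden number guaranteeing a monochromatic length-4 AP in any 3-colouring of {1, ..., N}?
W(3, 4) = 293

This is a classical value, W(3, 4) = 293, established by combining an explicit 3-colouring of {1, ..., 292} with no monochromatic 4-AP (giving the lower bound W(3, 4) > 292) and a finite case analysis / exhaustive computer search showing every 3-colouring of {1, ..., 293} has such an AP.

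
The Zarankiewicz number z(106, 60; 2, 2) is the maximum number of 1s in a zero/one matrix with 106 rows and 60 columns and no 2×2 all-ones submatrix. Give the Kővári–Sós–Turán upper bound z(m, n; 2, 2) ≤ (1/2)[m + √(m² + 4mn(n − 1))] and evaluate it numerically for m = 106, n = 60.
z(106, 60; 2, 2) ≤ (1/2)[106 + √(106² + 4·106·60·59)] = (1/2)[106 + √1512196] = 667.8569

Kővári–Sós–Turán: let r_1, ..., r_106 be the row sums and z = Σ r_i the total number of 1s. Each pair of columns can share at most one row with both entries 1 (else a 2×2 all-ones block appears), so Σ_i C(r_i, 2) ≤ C(60, 2) = 1770. By convexity Σ_i C(r_i, 2) ≥ 106·C(z/106, 2) = z(z − 106)/(2·106), giving z² − 106z − 106·60·59 ≤ 0 and hence z ≤ (1/2)[106 + √(11236 + 4·375240)] = (1/2)[106 + √1512196] ≈ (1/2)(106 + 1229.7138) = 667.8569.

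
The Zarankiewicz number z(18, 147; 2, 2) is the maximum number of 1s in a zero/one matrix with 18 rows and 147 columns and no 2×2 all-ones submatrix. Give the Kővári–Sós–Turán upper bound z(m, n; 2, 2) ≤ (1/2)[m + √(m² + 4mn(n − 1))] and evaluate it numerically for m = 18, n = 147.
z(18, 147; 2, 2) ≤ (1/2)[18 + √(18² + 4·18·147·146)] = (1/2)[18 + √1545588] = 630.6084

Kővári–Sós–Turán: let r_1, ..., r_18 be the row sums and z = Σ r_i the total number of 1s. Each pair of columns can share at most one row with both entries 1 (else a 2×2 all-ones block appears), so Σ_i C(r_i, 2) ≤ C(147, 2) = 10731. By convexity Σ_i C(r_i, 2) ≥ 18·C(z/18, 2) = z(z − 18)/(2·18), giving z² − 18z − 18·147·146 ≤ 0 and hence z ≤ (1/2)[18 + √(324 + 4·386316)] = (1/2)[18 + √1545588] ≈ (1/2)(18 + 1243.2168) = 630.6084.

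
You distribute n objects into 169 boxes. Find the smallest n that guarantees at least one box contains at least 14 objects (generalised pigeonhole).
n = (14 − 1)·169 + 1 = 2198

By the generalised pigeonhole principle, to guarantee some box contains ≥ r objects we need more than (r − 1) · k objects total. Threshold: n = (r − 1) · k + 1. With r = 14 and k = 169: n = 13 · 169 + 1 = 2197 + 1 = 2198. For n = 2197 = 13 · 169, we can put exactly 13 objects in every box, avoiding 14 in any single one — so 2198 is tight.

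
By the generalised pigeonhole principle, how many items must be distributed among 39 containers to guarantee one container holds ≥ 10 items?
n = (10 − 1)·39 + 1 = 352

By the generalised pigeonhole principle, to guarantee some box contains ≥ r objects we need more than (r − 1) · k objects total. Threshold: n = (r − 1) · k + 1. With r = 10 and k = 39: n = 9 · 39 + 1 = 351 + 1 = 352. For n = 351 = 9 · 39, we can put exactly 9 objects in every box, avoiding 10 in any single one — so 352 is tight.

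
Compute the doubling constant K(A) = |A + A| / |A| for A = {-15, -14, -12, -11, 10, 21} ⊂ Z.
K = |A + A| / |A| = 20/6 = 10/3

Enumerate A + A = {a + b : a, b ∈ A}. With |A| = 6, there are |A|^2 = 36 ordered sum pairs; collecting distinct values, A + A = {-30, -29, -28, -27, -26, -25, -24, -23, -22, -5, -4, -2, -1, 6, 7, 9, 10, 20, 31, 42}, so |A + A| = 20. Thus K = 20/6 = 10/3. For comparison, the minimum possible |A + A| over all 6-element sets is 2·6 − 1 = 11 (so min K = 11/6), attained only by arithmetic progressions.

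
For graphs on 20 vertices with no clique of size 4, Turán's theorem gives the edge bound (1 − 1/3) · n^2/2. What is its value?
Turán density bound = (2/3) · 20^2/2 = 400/3 ≈ 133.3333

Turán's theorem: ex(n, K_{r+1}) is achieved by the complete r-partite Turán graph T(n, r) with parts as balanced as possible, and is at most (1 − 1/r) · n^2/2. For r = 3, n = 20: the density bound is (2/3) · 400/2 = 400/3 ≈ 133.3333. The integer-valued extremum is e(T(20, 3)) = 133, which is strictly less than the density bound 400/3 since 3 ∤ 20 (the parts of T(20, 3) cannot all be equal).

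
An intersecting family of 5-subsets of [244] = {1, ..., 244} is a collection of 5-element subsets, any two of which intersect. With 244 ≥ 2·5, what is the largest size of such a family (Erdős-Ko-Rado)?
max |F| = C(243, 4) = 141722460

Erdős-Ko-Rado (1961): when n ≥ 2k, max |F| = C(n−1, k−1). The bound is attained by the star {A : i ∈ A} for any fixed i ∈ [n]. Here C(244−1, 5−1) = C(243, 4) = 141722460.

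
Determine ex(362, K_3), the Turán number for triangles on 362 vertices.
ex(362, K_3) = ⌊362^2/4⌋ = 32761

Mantel (1907): a triangle-free graph on n vertices has at most ⌊n^2/4⌋ edges, with equality for the complete bipartite graph K_{⌊n/2⌋, ⌈n/2⌉}. For n = 362: ⌊362^2/4⌋ = ⌊131044/4⌋ = 32761. The extremal graph is K_{181, 181}, which has 181·181 = 32761 edges.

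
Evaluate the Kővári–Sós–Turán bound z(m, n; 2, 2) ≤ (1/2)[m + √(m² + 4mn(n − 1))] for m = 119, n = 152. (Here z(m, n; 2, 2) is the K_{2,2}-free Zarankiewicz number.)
z(119, 152; 2, 2) ≤ (1/2)[119 + √(119² + 4·119·152·151)] = (1/2)[119 + √10939313] = 1713.2316

Kővári–Sós–Turán: let r_1, ..., r_119 be the row sums and z = Σ r_i the total number of 1s. Each pair of columns can share at most one row with both entries 1 (else a 2×2 all-ones block appears), so Σ_i C(r_i, 2) ≤ C(152, 2) = 11476. By convexity Σ_i C(r_i, 2) ≥ 119·C(z/119, 2) = z(z − 119)/(2·119), giving z² − 119z − 119·152·151 ≤ 0 and hence z ≤ (1/2)[119 + √(14161 + 4·2731288)] = (1/2)[119 + √10939313] ≈ (1/2)(119 + 3307.4632) = 1713.2316.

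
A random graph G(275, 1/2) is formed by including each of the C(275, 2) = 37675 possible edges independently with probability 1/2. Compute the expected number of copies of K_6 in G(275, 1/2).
E[# K_6] = C(275, 6) · (1/2)^C(6, 2) = 568611143100 / 2^15 = 142152785775/8192 ≈ 17352634.982300

For each 6-subset S of vertices (there are C(275, 6) = 568611143100 such S), let X_S = 1 if S induces a K_6 (all C(6, 2) = 15 edges present). Then P(X_S = 1) = (1/2)^15 = 1/32768. By linearity of expectation, E[# K_6] = C(275, 6) · (1/2)^15 = 568611143100 / 32768 = 142152785775/8192 ≈ 17352634.982300.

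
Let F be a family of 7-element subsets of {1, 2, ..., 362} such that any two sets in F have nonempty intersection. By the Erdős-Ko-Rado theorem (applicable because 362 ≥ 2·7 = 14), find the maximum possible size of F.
max |F| = C(361, 6) = 2948308303332

Erdős-Ko-Rado (1961): when n ≥ 2k, max |F| = C(n−1, k−1). The bound is attained by the star {A : i ∈ A} for any fixed i ∈ [n]. Here C(362−1, 7−1) = C(361, 6) = 2948308303332.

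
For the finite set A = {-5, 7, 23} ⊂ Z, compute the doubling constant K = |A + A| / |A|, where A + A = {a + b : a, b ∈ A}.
K = |A + A| / |A| = 6/3 = 2

Enumerate A + A = {a + b : a, b ∈ A}. With |A| = 3, there are |A|^2 = 9 ordered sum pairs; collecting distinct values, A + A = {-10, 2, 14, 18, 30, 46}, so |A + A| = 6. Thus K = 6/3 = 2. For comparison, the minimum possible |A + A| over all 3-element sets is 2·3 − 1 = 5 (so min K = 5/3), attained only by arithmetic progressions.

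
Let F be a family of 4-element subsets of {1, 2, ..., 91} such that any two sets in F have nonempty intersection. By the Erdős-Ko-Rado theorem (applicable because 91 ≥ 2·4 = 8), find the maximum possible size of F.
max |F| = C(90, 3) = 117480

Erdős-Ko-Rado (1961): when n ≥ 2k, max |F| = C(n−1, k−1). The bound is attained by the star {A : i ∈ A} for any fixed i ∈ [n]. Here C(91−1, 4−1) = C(90, 3) = 117480.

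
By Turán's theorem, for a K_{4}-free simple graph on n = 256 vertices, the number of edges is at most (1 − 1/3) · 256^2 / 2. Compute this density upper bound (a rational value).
Turán density bound = (2/3) · 256^2/2 = 65536/3 ≈ 21845.3333

Turán's theorem: ex(n, K_{r+1}) is achieved by the complete r-partite Turán graph T(n, r) with parts as balanced as possible, and is at most (1 − 1/r) · n^2/2. For r = 3, n = 256: the density bound is (2/3) · 65536/2 = 65536/3 ≈ 21845.3333. The integer-valued extremum is e(T(256, 3)) = 21845, which is strictly less than the density bound 65536/3 since 3 ∤ 256 (the parts of T(256, 3) cannot all be equal).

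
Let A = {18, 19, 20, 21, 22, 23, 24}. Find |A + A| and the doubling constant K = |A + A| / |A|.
K = |A + A| / |A| = 13/7

Enumerate A + A = {a + b : a, b ∈ A}. With |A| = 7, there are |A|^2 = 49 ordered sum pairs; collecting distinct values, A + A = {36, 37, 38, 39, 40, 41, 42, 43, 44, 45, 46, 47, 48}, so |A + A| = 13. Thus K = 13/7. Here |A + A| = 2|A| − 1 = 13, the minimum possible — so K = 13/7 is minimal, which holds iff A is an arithmetic progression.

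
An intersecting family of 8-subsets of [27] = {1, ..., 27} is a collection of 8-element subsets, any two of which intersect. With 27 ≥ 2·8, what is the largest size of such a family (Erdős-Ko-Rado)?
max |F| = C(26, 7) = 657800

The Erdős-Ko-Rado theorem states: for n ≥ 2k, an intersecting family of k-subsets of an n-element set has size at most C(n − 1, k − 1), with equality for 'star' families {A ⊆ [n] : |A| = k, i ∈ A} (fix an element i). For n = 27, k = 8: C(26, 7) = 657800.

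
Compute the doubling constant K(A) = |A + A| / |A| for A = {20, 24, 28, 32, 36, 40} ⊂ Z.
K = |A + A| / |A| = 11/6

Enumerate A + A = {a + b : a, b ∈ A}. With |A| = 6, there are |A|^2 = 36 ordered sum pairs; collecting distinct values, A + A = {40, 44, 48, 52, 56, 60, 64, 68, 72, 76, 80}, so |A + A| = 11. Thus K = 11/6. Here |A + A| = 2|A| − 1 = 11, the minimum possible — so K = 11/6 is minimal, which holds iff A is an arithmetic progression.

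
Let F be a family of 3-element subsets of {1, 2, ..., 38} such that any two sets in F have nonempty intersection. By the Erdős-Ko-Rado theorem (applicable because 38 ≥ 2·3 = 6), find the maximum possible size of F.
max |F| = C(37, 2) = 666

The Erdős-Ko-Rado theorem states: for n ≥ 2k, an intersecting family of k-subsets of an n-element set has size at most C(n − 1, k − 1), with equality for 'star' families {A ⊆ [n] : |A| = k, i ∈ A} (fix an element i). For n = 38, k = 3: C(37, 2) = 666.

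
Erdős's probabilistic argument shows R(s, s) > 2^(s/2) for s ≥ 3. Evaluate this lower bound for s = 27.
2^(27/2) = 11585.2375; so R(27, 27) > 11585.2375

Colour each edge of K_n uniformly at random with red/blue. The expected number of monochromatic K_27 is C(n, 27) · 2 · 2^(−C(27,2)). If C(n, 27) · 2^(1 − C(27,2)) < 1, then with positive probability no monochromatic K_27 exists, so R(27, 27) > n. The standard estimate C(n, 27) ≤ n^27/27! shows this inequality holds whenever n ≤ 2^(27/2) (since 27! · 2^(C(27,2) − 1) > 2^(27^2/2) ≥ n^27). Hence R(27, 27) > 2^(27/2) = 11585.2375.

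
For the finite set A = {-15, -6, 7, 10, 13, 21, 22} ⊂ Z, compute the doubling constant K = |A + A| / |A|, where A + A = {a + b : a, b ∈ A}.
K = |A + A| / |A| = 26/7

Enumerate A + A = {a + b : a, b ∈ A}. With |A| = 7, there are |A|^2 = 49 ordered sum pairs; collecting distinct values, A + A = {-30, -21, -12, -8, -5, -2, 1, 4, 6, 7, 14, 15, 16, 17, 20, 23, 26, 28, 29, 31, 32, 34, 35, 42, 43, 44}, so |A + A| = 26. Thus K = 26/7. For comparison, the minimum possible |A + A| over all 7-element sets is 2·7 − 1 = 13 (so min K = 13/7), attained only by arithmetic progressions.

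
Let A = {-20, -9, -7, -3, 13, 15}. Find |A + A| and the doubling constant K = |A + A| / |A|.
K = |A + A| / |A| = 20/6 = 10/3

Enumerate A + A = {a + b : a, b ∈ A}. With |A| = 6, there are |A|^2 = 36 ordered sum pairs; collecting distinct values, A + A = {-40, -29, -27, -23, -18, -16, -14, -12, -10, -7, -6, -5, 4, 6, 8, 10, 12, 26, 28, 30}, so |A + A| = 20. Thus K = 20/6 = 10/3. For comparison, the minimum possible |A + A| over all 6-element sets is 2·6 − 1 = 11 (so min K = 11/6), attained only by arithmetic progressions.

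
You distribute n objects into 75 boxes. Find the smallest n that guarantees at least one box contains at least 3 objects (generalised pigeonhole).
n = (3 − 1)·75 + 1 = 151

By the generalised pigeonhole principle, to guarantee some box contains ≥ r objects we need more than (r − 1) · k objects total. Threshold: n = (r − 1) · k + 1. With r = 3 and k = 75: n = 2 · 75 + 1 = 150 + 1 = 151. For n = 150 = 2 · 75, we can put exactly 2 objects in every box, avoiding 3 in any single one — so 151 is tight.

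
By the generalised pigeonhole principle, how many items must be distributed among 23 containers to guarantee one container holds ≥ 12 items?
n = (12 − 1)·23 + 1 = 254

By the generalised pigeonhole principle, to guarantee some box contains ≥ r objects we need more than (r − 1) · k objects total. Threshold: n = (r − 1) · k + 1. With r = 12 and k = 23: n = 11 · 23 + 1 = 253 + 1 = 254. For n = 253 = 11 · 23, we can put exactly 11 objects in every box, avoiding 12 in any single one — so 254 is tight.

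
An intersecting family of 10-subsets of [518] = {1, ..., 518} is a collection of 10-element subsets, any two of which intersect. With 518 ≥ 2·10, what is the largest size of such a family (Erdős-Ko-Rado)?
max |F| = C(517, 9) = 6780219355974250560

Erdős-Ko-Rado (1961): when n ≥ 2k, max |F| = C(n−1, k−1). The bound is attained by the star {A : i ∈ A} for any fixed i ∈ [n]. Here C(518−1, 10−1) = C(517, 9) = 6780219355974250560.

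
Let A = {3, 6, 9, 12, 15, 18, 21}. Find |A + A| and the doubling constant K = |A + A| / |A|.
K = |A + A| / |A| = 13/7

Enumerate A + A = {a + b : a, b ∈ A}. With |A| = 7, there are |A|^2 = 49 ordered sum pairs; collecting distinct values, A + A = {6, 9, 12, 15, 18, 21, 24, 27, 30, 33, 36, 39, 42}, so |A + A| = 13. Thus K = 13/7. Here |A + A| = 2|A| − 1 = 13, the minimum possible — so K = 13/7 is minimal, which holds iff A is an arithmetic progression.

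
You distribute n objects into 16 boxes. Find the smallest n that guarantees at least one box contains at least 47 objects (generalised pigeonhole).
n = (47 − 1)·16 + 1 = 737

By the generalised pigeonhole principle, to guarantee some box contains ≥ r objects we need more than (r − 1) · k objects total. Threshold: n = (r − 1) · k + 1. With r = 47 and k = 16: n = 46 · 16 + 1 = 736 + 1 = 737. For n = 736 = 46 · 16, we can put exactly 46 objects in every box, avoiding 47 in any single one — so 737 is tight.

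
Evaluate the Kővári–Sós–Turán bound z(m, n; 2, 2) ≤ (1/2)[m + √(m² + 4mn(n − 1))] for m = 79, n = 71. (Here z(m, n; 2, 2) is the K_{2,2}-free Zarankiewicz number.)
z(79, 71; 2, 2) ≤ (1/2)[79 + √(79² + 4·79·71·70)] = (1/2)[79 + √1576761] = 667.3457

Kővári–Sós–Turán: let r_1, ..., r_79 be the row sums and z = Σ r_i the total number of 1s. Each pair of columns can share at most one row with both entries 1 (else a 2×2 all-ones block appears), so Σ_i C(r_i, 2) ≤ C(71, 2) = 2485. By convexity Σ_i C(r_i, 2) ≥ 79·C(z/79, 2) = z(z − 79)/(2·79), giving z² − 79z − 79·71·70 ≤ 0 and hence z ≤ (1/2)[79 + √(6241 + 4·392630)] = (1/2)[79 + √1576761] ≈ (1/2)(79 + 1255.6914) = 667.3457.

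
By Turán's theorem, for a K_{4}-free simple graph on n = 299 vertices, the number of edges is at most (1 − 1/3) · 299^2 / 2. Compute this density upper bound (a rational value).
Turán density bound = (2/3) · 299^2/2 = 89401/3 ≈ 29800.3333

Turán's theorem: ex(n, K_{r+1}) is achieved by the complete r-partite Turán graph T(n, r) with parts as balanced as possible, and is at most (1 − 1/r) · n^2/2. For r = 3, n = 299: the density bound is (2/3) · 89401/2 = 89401/3 ≈ 29800.3333. The integer-valued extremum is e(T(299, 3)) = 29800, which is strictly less than the density bound 89401/3 since 3 ∤ 299 (the parts of T(299, 3) cannot all be equal).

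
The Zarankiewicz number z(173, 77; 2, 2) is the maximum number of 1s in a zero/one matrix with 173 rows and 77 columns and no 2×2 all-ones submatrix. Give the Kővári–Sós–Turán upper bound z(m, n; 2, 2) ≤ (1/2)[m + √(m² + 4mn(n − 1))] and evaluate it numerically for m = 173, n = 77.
z(173, 77; 2, 2) ≤ (1/2)[173 + √(173² + 4·173·77·76)] = (1/2)[173 + √4079513] = 1096.3902

Kővári–Sós–Turán: let r_1, ..., r_173 be the row sums and z = Σ r_i the total number of 1s. Each pair of columns can share at most one row with both entries 1 (else a 2×2 all-ones block appears), so Σ_i C(r_i, 2) ≤ C(77, 2) = 2926. By convexity Σ_i C(r_i, 2) ≥ 173·C(z/173, 2) = z(z − 173)/(2·173), giving z² − 173z − 173·77·76 ≤ 0 and hence z ≤ (1/2)[173 + √(29929 + 4·1012396)] = (1/2)[173 + √4079513] ≈ (1/2)(173 + 2019.7804) = 1096.3902.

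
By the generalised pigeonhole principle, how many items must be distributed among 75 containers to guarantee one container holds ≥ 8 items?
n = (8 − 1)·75 + 1 = 526

By the generalised pigeonhole principle, to guarantee some box contains ≥ r objects we need more than (r − 1) · k objects total. Threshold: n = (r − 1) · k + 1. With r = 8 and k = 75: n = 7 · 75 + 1 = 525 + 1 = 526. For n = 525 = 7 · 75, we can put exactly 7 objects in every box, avoiding 8 in any single one — so 526 is tight.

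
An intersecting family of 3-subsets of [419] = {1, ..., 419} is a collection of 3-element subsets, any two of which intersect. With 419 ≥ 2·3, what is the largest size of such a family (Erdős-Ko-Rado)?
max |F| = C(418, 2) = 87153

Erdős-Ko-Rado (1961): when n ≥ 2k, max |F| = C(n−1, k−1). The bound is attained by the star {A : i ∈ A} for any fixed i ∈ [n]. Here C(419−1, 3−1) = C(418, 2) = 87153.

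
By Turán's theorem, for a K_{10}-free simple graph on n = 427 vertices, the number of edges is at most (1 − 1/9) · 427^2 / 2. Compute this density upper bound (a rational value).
Turán density bound = (8/9) · 427^2/2 = 729316/9 ≈ 81035.1111

Turán's theorem: ex(n, K_{r+1}) is achieved by the complete r-partite Turán graph T(n, r) with parts as balanced as possible, and is at most (1 − 1/r) · n^2/2. For r = 9, n = 427: the density bound is (8/9) · 182329/2 = 729316/9 ≈ 81035.1111. The integer-valued extremum is e(T(427, 9)) = 81034, which is strictly less than the density bound 729316/9 since 9 ∤ 427 (the parts of T(427, 9) cannot all be equal).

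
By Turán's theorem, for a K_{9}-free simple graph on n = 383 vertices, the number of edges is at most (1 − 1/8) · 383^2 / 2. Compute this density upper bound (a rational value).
Turán density bound = (7/8) · 383^2/2 = 1026823/16 ≈ 64176.4375

Turán's theorem: ex(n, K_{r+1}) is achieved by the complete r-partite Turán graph T(n, r) with parts as balanced as possible, and is at most (1 − 1/r) · n^2/2. For r = 8, n = 383: the density bound is (7/8) · 146689/2 = 1026823/16 ≈ 64176.4375. The integer-valued extremum is e(T(383, 8)) = 64176, which is strictly less than the density bound 1026823/16 since 8 ∤ 383 (the parts of T(383, 8) cannot all be equal).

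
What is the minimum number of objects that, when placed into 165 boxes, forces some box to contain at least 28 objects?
n = (28 − 1)·165 + 1 = 4456

By the generalised pigeonhole principle, to guarantee some box contains ≥ r objects we need more than (r − 1) · k objects total. Threshold: n = (r − 1) · k + 1. With r = 28 and k = 165: n = 27 · 165 + 1 = 4455 + 1 = 4456. For n = 4455 = 27 · 165, we can put exactly 27 objects in every box, avoiding 28 in any single one — so 4456 is tight.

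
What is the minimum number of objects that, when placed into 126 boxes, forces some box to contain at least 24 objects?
n = (24 − 1)·126 + 1 = 2899

By the generalised pigeonhole principle, to guarantee some box contains ≥ r objects we need more than (r − 1) · k objects total. Threshold: n = (r − 1) · k + 1. With r = 24 and k = 126: n = 23 · 126 + 1 = 2898 + 1 = 2899. For n = 2898 = 23 · 126, we can put exactly 23 objects in every box, avoiding 24 in any single one — so 2899 is tight.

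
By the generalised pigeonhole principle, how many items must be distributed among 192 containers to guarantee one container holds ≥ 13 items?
n = (13 − 1)·192 + 1 = 2305

By the generalised pigeonhole principle, to guarantee some box contains ≥ r objects we need more than (r − 1) · k objects total. Threshold: n = (r − 1) · k + 1. With r = 13 and k = 192: n = 12 · 192 + 1 = 2304 + 1 = 2305. For n = 2304 = 12 · 192, we can put exactly 12 objects in every box, avoiding 13 in any single one — so 2305 is tight.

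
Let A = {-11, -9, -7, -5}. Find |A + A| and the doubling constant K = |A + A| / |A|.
K = |A + A| / |A| = 7/4

Enumerate A + A = {a + b : a, b ∈ A}. With |A| = 4, there are |A|^2 = 16 ordered sum pairs; collecting distinct values, A + A = {-22, -20, -18, -16, -14, -12, -10}, so |A + A| = 7. Thus K = 7/4. Here |A + A| = 2|A| − 1 = 7, the minimum possible — so K = 7/4 is minimal, which holds iff A is an arithmetic progression.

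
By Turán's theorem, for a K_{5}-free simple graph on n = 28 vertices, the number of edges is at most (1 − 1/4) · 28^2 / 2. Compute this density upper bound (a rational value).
Turán density bound = (3/4) · 28^2/2 = 294

Turán's theorem: ex(n, K_{r+1}) is achieved by the complete r-partite Turán graph T(n, r) with parts as balanced as possible, and is at most (1 − 1/r) · n^2/2. For r = 4, n = 28: the density bound is (3/4) · 784/2 = 294. Since 4 ∣ 28, the Turán graph T(28, 4) has parts of equal size 7, and its edge count e(T(28, 4)) = 294 attains the density bound exactly.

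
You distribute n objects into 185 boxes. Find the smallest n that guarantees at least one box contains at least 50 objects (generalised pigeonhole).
n = (50 − 1)·185 + 1 = 9066

By the generalised pigeonhole principle, to guarantee some box contains ≥ r objects we need more than (r − 1) · k objects total. Threshold: n = (r − 1) · k + 1. With r = 50 and k = 185: n = 49 · 185 + 1 = 9065 + 1 = 9066. For n = 9065 = 49 · 185, we can put exactly 49 objects in every box, avoiding 50 in any single one — so 9066 is tight.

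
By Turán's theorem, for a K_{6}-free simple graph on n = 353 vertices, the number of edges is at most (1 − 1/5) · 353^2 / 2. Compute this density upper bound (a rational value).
Turán density bound = (4/5) · 353^2/2 = 249218/5 ≈ 49843.6

Turán's theorem: ex(n, K_{r+1}) is achieved by the complete r-partite Turán graph T(n, r) with parts as balanced as possible, and is at most (1 − 1/r) · n^2/2. For r = 5, n = 353: the density bound is (4/5) · 124609/2 = 249218/5 ≈ 49843.6. The integer-valued extremum is e(T(353, 5)) = 49843, which is strictly less than the density bound 249218/5 since 5 ∤ 353 (the parts of T(353, 5) cannot all be equal).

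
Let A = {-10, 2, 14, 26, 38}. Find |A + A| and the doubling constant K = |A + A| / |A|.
K = |A + A| / |A| = 9/5

Enumerate A + A = {a + b : a, b ∈ A}. With |A| = 5, there are |A|^2 = 25 ordered sum pairs; collecting distinct values, A + A = {-20, -8, 4, 16, 28, 40, 52, 64, 76}, so |A + A| = 9. Thus K = 9/5. Here |A + A| = 2|A| − 1 = 9, the minimum possible — so K = 9/5 is minimal, which holds iff A is an arithmetic progression.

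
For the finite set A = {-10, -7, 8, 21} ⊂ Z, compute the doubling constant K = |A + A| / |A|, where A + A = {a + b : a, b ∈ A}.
K = |A + A| / |A| = 10/4 = 5/2

Enumerate A + A = {a + b : a, b ∈ A}. With |A| = 4, there are |A|^2 = 16 ordered sum pairs; collecting distinct values, A + A = {-20, -17, -14, -2, 1, 11, 14, 16, 29, 42}, so |A + A| = 10. Thus K = 10/4 = 5/2. For comparison, the minimum possible |A + A| over all 4-element sets is 2·4 − 1 = 7 (so min K = 7/4), attained only by arithmetic progressions.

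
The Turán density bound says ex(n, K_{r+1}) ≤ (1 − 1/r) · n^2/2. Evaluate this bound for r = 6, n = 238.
Turán density bound = (5/6) · 238^2/2 = 70805/3 ≈ 23601.6667

Turán's theorem: ex(n, K_{r+1}) is achieved by the complete r-partite Turán graph T(n, r) with parts as balanced as possible, and is at most (1 − 1/r) · n^2/2. For r = 6, n = 238: the density bound is (5/6) · 56644/2 = 70805/3 ≈ 23601.6667. The integer-valued extremum is e(T(238, 6)) = 23601, which is strictly less than the density bound 70805/3 since 6 ∤ 238 (the parts of T(238, 6) cannot all be equal).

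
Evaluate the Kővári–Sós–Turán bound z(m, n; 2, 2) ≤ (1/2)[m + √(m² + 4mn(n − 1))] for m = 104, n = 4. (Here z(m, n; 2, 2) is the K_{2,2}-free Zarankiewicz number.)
z(104, 4; 2, 2) ≤ (1/2)[104 + √(104² + 4·104·4·3)] = (1/2)[104 + √15808] = 114.8649

Kővári–Sós–Turán: let r_1, ..., r_104 be the row sums and z = Σ r_i the total number of 1s. Each pair of columns can share at most one row with both entries 1 (else a 2×2 all-ones block appears), so Σ_i C(r_i, 2) ≤ C(4, 2) = 6. By convexity Σ_i C(r_i, 2) ≥ 104·C(z/104, 2) = z(z − 104)/(2·104), giving z² − 104z − 104·4·3 ≤ 0 and hence z ≤ (1/2)[104 + √(10816 + 4·1248)] = (1/2)[104 + √15808] ≈ (1/2)(104 + 125.7299) = 114.8649.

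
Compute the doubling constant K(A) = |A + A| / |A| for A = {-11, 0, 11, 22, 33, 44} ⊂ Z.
K = |A + A| / |A| = 11/6

Enumerate A + A = {a + b : a, b ∈ A}. With |A| = 6, there are |A|^2 = 36 ordered sum pairs; collecting distinct values, A + A = {-22, -11, 0, 11, 22, 33, 44, 55, 66, 77, 88}, so |A + A| = 11. Thus K = 11/6. Here |A + A| = 2|A| − 1 = 11, the minimum possible — so K = 11/6 is minimal, which holds iff A is an arithmetic progression.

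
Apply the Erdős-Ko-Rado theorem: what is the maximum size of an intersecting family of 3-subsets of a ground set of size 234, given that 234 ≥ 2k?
max |F| = C(233, 2) = 27028

Erdős-Ko-Rado (1961): when n ≥ 2k, max |F| = C(n−1, k−1). The bound is attained by the star {A : i ∈ A} for any fixed i ∈ [n]. Here C(234−1, 3−1) = C(233, 2) = 27028.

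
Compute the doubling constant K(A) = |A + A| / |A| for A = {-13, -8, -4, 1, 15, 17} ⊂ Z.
K = |A + A| / |A| = 19/6

Enumerate A + A = {a + b : a, b ∈ A}. With |A| = 6, there are |A|^2 = 36 ordered sum pairs; collecting distinct values, A + A = {-26, -21, -17, -16, -12, -8, -7, -3, 2, 4, 7, 9, 11, 13, 16, 18, 30, 32, 34}, so |A + A| = 19. Thus K = 19/6. For comparison, the minimum possible |A + A| over all 6-element sets is 2·6 − 1 = 11 (so min K = 11/6), attained only by arithmetic progressions.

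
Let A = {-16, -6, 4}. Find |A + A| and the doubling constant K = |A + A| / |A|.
K = |A + A| / |A| = 5/3

Enumerate A + A = {a + b : a, b ∈ A}. With |A| = 3, there are |A|^2 = 9 ordered sum pairs; collecting distinct values, A + A = {-32, -22, -12, -2, 8}, so |A + A| = 5. Thus K = 5/3. Here |A + A| = 2|A| − 1 = 5, the minimum possible — so K = 5/3 is minimal, which holds iff A is an arithmetic progression.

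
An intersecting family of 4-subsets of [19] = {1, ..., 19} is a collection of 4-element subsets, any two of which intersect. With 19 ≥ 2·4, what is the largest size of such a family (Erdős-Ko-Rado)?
max |F| = C(18, 3) = 816

The Erdős-Ko-Rado theorem states: for n ≥ 2k, an intersecting family of k-subsets of an n-element set has size at most C(n − 1, k − 1), with equality for 'star' families {A ⊆ [n] : |A| = k, i ∈ A} (fix an element i). For n = 19, k = 4: C(18, 3) = 816.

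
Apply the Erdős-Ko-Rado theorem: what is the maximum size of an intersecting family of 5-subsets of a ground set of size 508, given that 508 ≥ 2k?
max |F| = C(507, 4) = 2720627910

Erdős-Ko-Rado (1961): when n ≥ 2k, max |F| = C(n−1, k−1). The bound is attained by the star {A : i ∈ A} for any fixed i ∈ [n]. Here C(508−1, 5−1) = C(507, 4) = 2720627910.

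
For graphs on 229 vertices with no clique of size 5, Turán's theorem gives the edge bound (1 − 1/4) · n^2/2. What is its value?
Turán density bound = (3/4) · 229^2/2 = 157323/8 ≈ 19665.375

Turán's theorem: ex(n, K_{r+1}) is achieved by the complete r-partite Turán graph T(n, r) with parts as balanced as possible, and is at most (1 − 1/r) · n^2/2. For r = 4, n = 229: the density bound is (3/4) · 52441/2 = 157323/8 ≈ 19665.375. The integer-valued extremum is e(T(229, 4)) = 19665, which is strictly less than the density bound 157323/8 since 4 ∤ 229 (the parts of T(229, 4) cannot all be equal).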